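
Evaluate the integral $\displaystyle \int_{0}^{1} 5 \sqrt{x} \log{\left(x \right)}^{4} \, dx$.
$\frac{1280}{81}$

Start from the elementary integral
$$J(a) = \int_{0}^{1} 5 x^{a} \, dx = \frac{5}{a + 1}.$$

Differentiating under the integral sign brings down a factor of $\ln x$:
$$\frac{dJ}{da} = \int_{0}^{1} 5 x^{a} \log{\left(x \right)} \, dx = - \frac{5}{\left(a + 1\right)^{2}}.$$

Repeating $4$ times in total — each differentiation brings down another $\ln x$ — gives
$$\frac{d^{4}J}{da^{4}} = \int_{0}^{1} 5 x^{a} \log{\left(x \right)}^{4} \, dx = \frac{120}{\left(a + 1\right)^{5}},$$
and the integrand here is exactly the target integrand, so $I = \frac{120}{\left(a + 1\right)^{5}}$.

Setting $a = \frac{1}{2}$:
$$I = \frac{1280}{81}.$$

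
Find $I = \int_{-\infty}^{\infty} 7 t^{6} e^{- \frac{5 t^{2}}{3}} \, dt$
$\frac{567 \sqrt{15} \sqrt{\pi}}{1000}$

Consider the simpler parametrised integral
$$J(a) = \int_{-\infty}^{\infty} 7 e^{- a t^{2}} \, dt = \frac{7 \sqrt{\pi}}{\sqrt{a}}.$$

Differentiating under the integral sign brings down a factor of $(-t^2)$:
$$\frac{dJ}{da} = \int_{-\infty}^{\infty} - 7 t^{2} e^{- a t^{2}} \, dt = - \frac{7 \sqrt{\pi}}{2 a^{\frac{3}{2}}}.$$

Repeating $3$ times in total — each differentiation brings down another $(-t^2)$ — gives
$$\frac{d^{3}J}{da^{3}} = \int_{-\infty}^{\infty} - 7 t^{6} e^{- a t^{2}} \, dt = - \frac{105 \sqrt{\pi}}{8 a^{\frac{7}{2}}},$$
and the integrand here is $(-1)^{3}$ times the target integrand, so $I = (-1)^{3}\,\frac{d^{3}J}{da^{3}} = \frac{105 \sqrt{\pi}}{8 a^{\frac{7}{2}}}$.

Setting $a = \frac{5}{3}$:
$$I = \frac{567 \sqrt{15} \sqrt{\pi}}{1000}.$$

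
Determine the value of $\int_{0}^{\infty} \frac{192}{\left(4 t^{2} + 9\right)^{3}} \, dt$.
$\frac{2 \pi}{27}$

Start from the standard arctangent integral
$$J(a) = \int_{0}^{\infty} \frac{3}{a^{2} + t^{2}} \, dt = \frac{3 \pi}{2 a}.$$

Differentiating under the integral sign with respect to $a$,
$$\frac{dJ}{da} = \int_{0}^{\infty} - \frac{6 a}{\left(a^{2} + t^{2}\right)^{2}} \, dt = - \frac{3 \pi}{2 a^{2}},$$
so $\int_{0}^{\infty} \frac{3}{\left(a^{2} + t^{2}\right)^{2}} \, dt = \frac{3 \pi}{4 a^{3}}$.

Repeating — each differentiation of $1/(t^2+a^2)^j$ produces $-2ja/(t^2+a^2)^{j+1}$ — and dividing through by $-2ja$ at each step yields, after $2$ differentiations in total,
$$\int_{0}^{\infty} \frac{3}{\left(a^{2} + t^{2}\right)^{3}} \, dt = \frac{9 \pi}{16 a^{5}}.$$

Setting $a = \frac{3}{2}$:
$$I = \frac{2 \pi}{27}.$$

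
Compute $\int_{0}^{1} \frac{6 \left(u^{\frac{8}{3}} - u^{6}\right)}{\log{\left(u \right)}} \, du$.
$- \log{\left(\frac{85766121}{1771561} \right)}$

Consider the one-parameter family: let $I(a) = \int_{0}^{1} \frac{6 \left(u^{\frac{8}{3}} - u^{a}\right)}{\log{\left(u \right)}} \, du$.

Since $\dfrac{\partial}{\partial a}\,u^{a} = u^{a} \ln u$, the $\ln u$ in the denominator cancels and
$$\frac{dI}{da} = \int_{0}^{1} -6 u^{a} \, du = -6 \left[\frac{u^{a+1}}{a+1}\right]_0^1 = - \frac{6}{a + 1}.$$

Integrating with respect to $a$ gives $I(a) = - \log{\left(\frac{729 \left(a + 1\right)^{6}}{1771561} \right)} + C$.

At $a = \frac{8}{3}$ the integrand is identically $0$, so $I(\frac{8}{3}) = 0$. The closed form gives $0$, hence $C = 0$.

Setting $a = 6$:
$$I = - \log{\left(\frac{85766121}{1771561} \right)}.$$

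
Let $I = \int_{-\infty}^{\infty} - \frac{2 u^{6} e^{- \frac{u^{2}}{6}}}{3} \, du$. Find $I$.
$- 270 \sqrt{6} \sqrt{\pi}$

Consider the simpler parametrised integral
$$J(a) = \int_{-\infty}^{\infty} - \frac{2 e^{- a u^{2}}}{3} \, du = - \frac{2 \sqrt{\pi}}{3 \sqrt{a}}.$$

Differentiating under the integral sign brings down a factor of $(-u^2)$:
$$\frac{dJ}{da} = \int_{-\infty}^{\infty} \frac{2 u^{2} e^{- a u^{2}}}{3} \, du = \frac{\sqrt{\pi}}{3 a^{\frac{3}{2}}}.$$

Repeating $3$ times in total — each differentiation brings down another $(-u^2)$ — gives
$$\frac{d^{3}J}{da^{3}} = \int_{-\infty}^{\infty} \frac{2 u^{6} e^{- a u^{2}}}{3} \, du = \frac{5 \sqrt{\pi}}{4 a^{\frac{7}{2}}},$$
and the integrand here is $(-1)^{3}$ times the target integrand, so $I = (-1)^{3}\,\frac{d^{3}J}{da^{3}} = - \frac{5 \sqrt{\pi}}{4 a^{\frac{7}{2}}}$.

Setting $a = \frac{1}{6}$:
$$I = - 270 \sqrt{6} \sqrt{\pi}.$$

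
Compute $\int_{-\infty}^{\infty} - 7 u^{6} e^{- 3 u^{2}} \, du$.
$- \frac{35 \sqrt{3} \sqrt{\pi}}{216}$

Start from the elementary integral
$$J(a) = \int_{-\infty}^{\infty} - 7 e^{- a u^{2}} \, du = - \frac{7 \sqrt{\pi}}{\sqrt{a}}.$$

Differentiating under the integral sign brings down a factor of $(-u^2)$:
$$\frac{dJ}{da} = \int_{-\infty}^{\infty} 7 u^{2} e^{- a u^{2}} \, du = \frac{7 \sqrt{\pi}}{2 a^{\frac{3}{2}}}.$$

Repeating $3$ times in total — each differentiation brings down another $(-u^2)$ — gives
$$\frac{d^{3}J}{da^{3}} = \int_{-\infty}^{\infty} 7 u^{6} e^{- a u^{2}} \, du = \frac{105 \sqrt{\pi}}{8 a^{\frac{7}{2}}},$$
and the integrand here is $(-1)^{3}$ times the target integrand, so $I = (-1)^{3}\,\frac{d^{3}J}{da^{3}} = - \frac{105 \sqrt{\pi}}{8 a^{\frac{7}{2}}}$.

Setting $a = 3$:
$$I = - \frac{35 \sqrt{3} \sqrt{\pi}}{216}.$$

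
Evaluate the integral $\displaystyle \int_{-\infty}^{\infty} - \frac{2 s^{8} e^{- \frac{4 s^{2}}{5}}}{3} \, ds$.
$- \frac{21875 \sqrt{5} \sqrt{\pi}}{4096}$

Consider the simpler parametrised integral
$$J(a) = \int_{-\infty}^{\infty} - \frac{2 e^{- a s^{2}}}{3} \, ds = - \frac{2 \sqrt{\pi}}{3 \sqrt{a}}.$$

Differentiating under the integral sign brings down a factor of $(-s^2)$:
$$\frac{dJ}{da} = \int_{-\infty}^{\infty} \frac{2 s^{2} e^{- a s^{2}}}{3} \, ds = \frac{\sqrt{\pi}}{3 a^{\frac{3}{2}}}.$$

Repeating $4$ times in total — each differentiation brings down another $(-s^2)$ — gives
$$\frac{d^{4}J}{da^{4}} = \int_{-\infty}^{\infty} - \frac{2 s^{8} e^{- a s^{2}}}{3} \, ds = - \frac{35 \sqrt{\pi}}{8 a^{\frac{9}{2}}},$$
and the integrand here is exactly the target integrand, so $I = - \frac{35 \sqrt{\pi}}{8 a^{\frac{9}{2}}}$.

Setting $a = \frac{4}{5}$:
$$I = - \frac{21875 \sqrt{5} \sqrt{\pi}}{4096}.$$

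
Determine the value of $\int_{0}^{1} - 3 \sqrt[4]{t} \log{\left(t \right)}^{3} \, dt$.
$\frac{4608}{625}$

Start from the elementary integral
$$J(a) = \int_{0}^{1} - 3 t^{a} \, dt = - \frac{3}{a + 1}.$$

Differentiating under the integral sign brings down a factor of $\ln t$:
$$\frac{dJ}{da} = \int_{0}^{1} - 3 t^{a} \log{\left(t \right)} \, dt = \frac{3}{\left(a + 1\right)^{2}}.$$

Repeating $3$ times in total — each differentiation brings down another $\ln t$ — gives
$$\frac{d^{3}J}{da^{3}} = \int_{0}^{1} - 3 t^{a} \log{\left(t \right)}^{3} \, dt = \frac{18}{\left(a + 1\right)^{4}},$$
and the integrand here is exactly the target integrand, so $I = \frac{18}{\left(a + 1\right)^{4}}$.

Setting $a = \frac{1}{4}$:
$$I = \frac{4608}{625}.$$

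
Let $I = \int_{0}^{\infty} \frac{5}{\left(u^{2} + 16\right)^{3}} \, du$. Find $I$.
$\frac{15 \pi}{16384}$

Recall the elementary integral
$$J(a) = \int_{0}^{\infty} \frac{5}{a^{2} + u^{2}} \, du = \frac{5 \pi}{2 a}.$$

Differentiating under the integral sign with respect to $a$,
$$\frac{dJ}{da} = \int_{0}^{\infty} - \frac{10 a}{\left(a^{2} + u^{2}\right)^{2}} \, du = - \frac{5 \pi}{2 a^{2}},$$
so $\int_{0}^{\infty} \frac{5}{\left(a^{2} + u^{2}\right)^{2}} \, du = \frac{5 \pi}{4 a^{3}}$.

Repeating — each differentiation of $1/(u^2+a^2)^j$ produces $-2ja/(u^2+a^2)^{j+1}$ — and dividing through by $-2ja$ at each step yields, after $2$ differentiations in total,
$$\int_{0}^{\infty} \frac{5}{\left(a^{2} + u^{2}\right)^{3}} \, du = \frac{15 \pi}{16 a^{5}}.$$

Setting $a = 4$:
$$I = \frac{15 \pi}{16384}.$$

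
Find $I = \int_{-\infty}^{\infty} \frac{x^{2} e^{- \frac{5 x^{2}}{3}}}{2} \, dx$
$\frac{3 \sqrt{15} \sqrt{\pi}}{100}$

Consider the simpler parametrised integral
$$J(a) = \int_{-\infty}^{\infty} \frac{e^{- a x^{2}}}{2} \, dx = \frac{\sqrt{\pi}}{2 \sqrt{a}}.$$

Differentiating under the integral sign brings down a factor of $(-x^2)$:
$$\frac{dJ}{da} = \int_{-\infty}^{\infty} - \frac{x^{2} e^{- a x^{2}}}{2} \, dx = - \frac{\sqrt{\pi}}{4 a^{\frac{3}{2}}}.$$

The integral on the left is $-I$, so $I = \frac{\sqrt{\pi}}{4 a^{\frac{3}{2}}}$.

Setting $a = \frac{5}{3}$:
$$I = \frac{3 \sqrt{15} \sqrt{\pi}}{100}.$$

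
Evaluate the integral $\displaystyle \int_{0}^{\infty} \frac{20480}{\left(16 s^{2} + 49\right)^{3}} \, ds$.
$\frac{960 \pi}{16807}$

Begin with the known result
$$J(a) = \int_{0}^{\infty} \frac{5}{a^{2} + s^{2}} \, ds = \frac{5 \pi}{2 a}.$$

Differentiating under the integral sign with respect to $a$,
$$\frac{dJ}{da} = \int_{0}^{\infty} - \frac{10 a}{\left(a^{2} + s^{2}\right)^{2}} \, ds = - \frac{5 \pi}{2 a^{2}},$$
so $\int_{0}^{\infty} \frac{5}{\left(a^{2} + s^{2}\right)^{2}} \, ds = \frac{5 \pi}{4 a^{3}}$.

Repeating — each differentiation of $1/(s^2+a^2)^j$ produces $-2ja/(s^2+a^2)^{j+1}$ — and dividing through by $-2ja$ at each step yields, after $2$ differentiations in total,
$$\int_{0}^{\infty} \frac{5}{\left(a^{2} + s^{2}\right)^{3}} \, ds = \frac{15 \pi}{16 a^{5}}.$$

Setting $a = \frac{7}{4}$:
$$I = \frac{960 \pi}{16807}.$$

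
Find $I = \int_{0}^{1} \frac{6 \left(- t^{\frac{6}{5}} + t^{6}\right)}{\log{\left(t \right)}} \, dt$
$\log{\left(\frac{1838265625}{1771561} \right)}$

Replace the exponent $6$ by a parameter $a$: let $I(a) = \int_{0}^{1} \frac{6 \left(- t^{\frac{6}{5}} + t^{a}\right)}{\log{\left(t \right)}} \, dt$.

Since $\dfrac{\partial}{\partial a}\,t^{a} = t^{a} \ln t$, the $\ln t$ in the denominator cancels and
$$\frac{dI}{da} = \int_{0}^{1} 6 t^{a} \, dt = 6 \left[\frac{t^{a+1}}{a+1}\right]_0^1 = \frac{6}{a + 1}.$$

Integrating with respect to $a$ gives $I(a) = \log{\left(\frac{15625 \left(a + 1\right)^{6}}{1771561} \right)} + C$.

At $a = \frac{6}{5}$ the integrand is identically $0$, so $I(\frac{6}{5}) = 0$. The closed form gives $0$, hence $C = 0$.

Setting $a = 6$:
$$I = \log{\left(\frac{1838265625}{1771561} \right)}.$$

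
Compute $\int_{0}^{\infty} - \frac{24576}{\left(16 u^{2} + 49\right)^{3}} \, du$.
$- \frac{1152 \pi}{16807}$

Start from the standard arctangent integral
$$J(a) = \int_{0}^{\infty} - \frac{6}{a^{2} + u^{2}} \, du = - \frac{3 \pi}{a}.$$

Differentiating under the integral sign with respect to $a$,
$$\frac{dJ}{da} = \int_{0}^{\infty} \frac{12 a}{\left(a^{2} + u^{2}\right)^{2}} \, du = \frac{3 \pi}{a^{2}},$$
so $\int_{0}^{\infty} - \frac{6}{\left(a^{2} + u^{2}\right)^{2}} \, du = - \frac{3 \pi}{2 a^{3}}$.

Repeating — each differentiation of $1/(u^2+a^2)^j$ produces $-2ja/(u^2+a^2)^{j+1}$ — and dividing through by $-2ja$ at each step yields, after $2$ differentiations in total,
$$\int_{0}^{\infty} - \frac{6}{\left(a^{2} + u^{2}\right)^{3}} \, du = - \frac{9 \pi}{8 a^{5}}.$$

Setting $a = \frac{7}{4}$:
$$I = - \frac{1152 \pi}{16807}.$$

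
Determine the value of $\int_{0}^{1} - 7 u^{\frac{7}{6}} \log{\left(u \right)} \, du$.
$\frac{252}{169}$

Begin with the known integral
$$J(a) = \int_{0}^{1} - 7 u^{a} \, du = - \frac{7}{a + 1}.$$

Differentiating under the integral sign brings down a factor of $\ln u$:
$$\frac{dJ}{da} = \int_{0}^{1} - 7 u^{a} \log{\left(u \right)} \, du = \frac{7}{\left(a + 1\right)^{2}}.$$

The integral on the left is $I$, so $I = \frac{7}{\left(a + 1\right)^{2}}$.

Setting $a = \frac{7}{6}$:
$$I = \frac{252}{169}.$$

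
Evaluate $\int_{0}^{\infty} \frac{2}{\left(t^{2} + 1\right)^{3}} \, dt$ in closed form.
$\frac{3 \pi}{8}$

Begin with the known result
$$J(a) = \int_{0}^{\infty} \frac{2}{a^{2} + t^{2}} \, dt = \frac{\pi}{a}.$$

Differentiating under the integral sign with respect to $a$,
$$\frac{dJ}{da} = \int_{0}^{\infty} - \frac{4 a}{\left(a^{2} + t^{2}\right)^{2}} \, dt = - \frac{\pi}{a^{2}},$$
so $\int_{0}^{\infty} \frac{2}{\left(a^{2} + t^{2}\right)^{2}} \, dt = \frac{\pi}{2 a^{3}}$.

Repeating — each differentiation of $1/(t^2+a^2)^j$ produces $-2ja/(t^2+a^2)^{j+1}$ — and dividing through by $-2ja$ at each step yields, after $2$ differentiations in total,
$$\int_{0}^{\infty} \frac{2}{\left(a^{2} + t^{2}\right)^{3}} \, dt = \frac{3 \pi}{8 a^{5}}.$$

Setting $a = 1$:
$$I = \frac{3 \pi}{8}.$$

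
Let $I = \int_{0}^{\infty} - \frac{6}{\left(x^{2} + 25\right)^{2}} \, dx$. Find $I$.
$- \frac{3 \pi}{250}$

Begin with the known result
$$J(a) = \int_{0}^{\infty} - \frac{6}{a^{2} + x^{2}} \, dx = - \frac{3 \pi}{a}.$$

Differentiating under the integral sign with respect to $a$,
$$\frac{dJ}{da} = \int_{0}^{\infty} \frac{12 a}{\left(a^{2} + x^{2}\right)^{2}} \, dx = \frac{3 \pi}{a^{2}},$$
so $\int_{0}^{\infty} - \frac{6}{\left(a^{2} + x^{2}\right)^{2}} \, dx = - \frac{3 \pi}{2 a^{3}}$.

Setting $a = 5$:
$$I = - \frac{3 \pi}{250}.$$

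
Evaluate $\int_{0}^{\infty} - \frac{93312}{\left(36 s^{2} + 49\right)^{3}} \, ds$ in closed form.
$- \frac{2916 \pi}{16807}$

Recall the elementary integral
$$J(a) = \int_{0}^{\infty} - \frac{2}{a^{2} + s^{2}} \, ds = - \frac{\pi}{a}.$$

Differentiating under the integral sign with respect to $a$,
$$\frac{dJ}{da} = \int_{0}^{\infty} \frac{4 a}{\left(a^{2} + s^{2}\right)^{2}} \, ds = \frac{\pi}{a^{2}},$$
so $\int_{0}^{\infty} - \frac{2}{\left(a^{2} + s^{2}\right)^{2}} \, ds = - \frac{\pi}{2 a^{3}}$.

Repeating — each differentiation of $1/(s^2+a^2)^j$ produces $-2ja/(s^2+a^2)^{j+1}$ — and dividing through by $-2ja$ at each step yields, after $2$ differentiations in total,
$$\int_{0}^{\infty} - \frac{2}{\left(a^{2} + s^{2}\right)^{3}} \, ds = - \frac{3 \pi}{8 a^{5}}.$$

Setting $a = \frac{7}{6}$:
$$I = - \frac{2916 \pi}{16807}.$$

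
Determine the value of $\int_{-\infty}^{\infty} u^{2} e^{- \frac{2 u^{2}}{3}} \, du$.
$\frac{3 \sqrt{6} \sqrt{\pi}}{8}$

Begin with the known integral
$$J(a) = \int_{-\infty}^{\infty} e^{- a u^{2}} \, du = \frac{\sqrt{\pi}}{\sqrt{a}}.$$

Differentiating under the integral sign brings down a factor of $(-u^2)$:
$$\frac{dJ}{da} = \int_{-\infty}^{\infty} - u^{2} e^{- a u^{2}} \, du = - \frac{\sqrt{\pi}}{2 a^{\frac{3}{2}}}.$$

The integral on the left is $-I$, so $I = \frac{\sqrt{\pi}}{2 a^{\frac{3}{2}}}$.

Setting $a = \frac{2}{3}$:
$$I = \frac{3 \sqrt{6} \sqrt{\pi}}{8}.$$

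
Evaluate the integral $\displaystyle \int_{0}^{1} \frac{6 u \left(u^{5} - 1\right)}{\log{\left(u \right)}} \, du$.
$\log{\left(\frac{117649}{64} \right)}$

Replace the exponent $1$ by a parameter $a$: let $I(a) = \int_{0}^{1} \frac{6 \left(u^{6} - u^{a}\right)}{\log{\left(u \right)}} \, du$.

Since $\dfrac{\partial}{\partial a}\,u^{a} = u^{a} \ln u$, the $\ln u$ in the denominator cancels and
$$\frac{dI}{da} = \int_{0}^{1} -6 u^{a} \, du = -6 \left[\frac{u^{a+1}}{a+1}\right]_0^1 = - \frac{6}{a + 1}.$$

Integrating with respect to $a$ gives $I(a) = \log{\left(\frac{117649}{\left(a + 1\right)^{6}} \right)} + C$.

At $a = 6$ the integrand is identically $0$, so $I(6) = 0$. The closed form gives $0$, hence $C = 0$.

Setting $a = 1$:
$$I = \log{\left(\frac{117649}{64} \right)}.$$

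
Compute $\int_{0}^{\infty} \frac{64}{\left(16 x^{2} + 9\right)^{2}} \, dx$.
$\frac{4 \pi}{27}$

Begin with the known result
$$J(a) = \int_{0}^{\infty} \frac{1}{4 \left(a^{2} + x^{2}\right)} \, dx = \frac{\pi}{8 a}.$$

Differentiating under the integral sign with respect to $a$,
$$\frac{dJ}{da} = \int_{0}^{\infty} - \frac{a}{2 \left(a^{2} + x^{2}\right)^{2}} \, dx = - \frac{\pi}{8 a^{2}},$$
so $\int_{0}^{\infty} \frac{1}{4 \left(a^{2} + x^{2}\right)^{2}} \, dx = \frac{\pi}{16 a^{3}}$.

Setting $a = \frac{3}{4}$:
$$I = \frac{4 \pi}{27}.$$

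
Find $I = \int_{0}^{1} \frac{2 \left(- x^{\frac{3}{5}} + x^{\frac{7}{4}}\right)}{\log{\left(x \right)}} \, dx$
$- \log{\left(\frac{1024}{3025} \right)}$

Replace the exponent $\frac{3}{5}$ by a parameter $a$: let $I(a) = \int_{0}^{1} \frac{2 \left(x^{\frac{7}{4}} - x^{a}\right)}{\log{\left(x \right)}} \, dx$.

Since $\dfrac{\partial}{\partial a}\,x^{a} = x^{a} \ln x$, the $\ln x$ in the denominator cancels and
$$\frac{dI}{da} = \int_{0}^{1} -2 x^{a} \, dx = -2 \left[\frac{x^{a+1}}{a+1}\right]_0^1 = - \frac{2}{a + 1}.$$

Integrating with respect to $a$ gives $I(a) = - \log{\left(\frac{16 \left(a + 1\right)^{2}}{121} \right)} + C$.

At $a = \frac{7}{4}$ the integrand is identically $0$, so $I(\frac{7}{4}) = 0$. The closed form gives $0$, hence $C = 0$.

Setting $a = \frac{3}{5}$:
$$I = - \log{\left(\frac{1024}{3025} \right)}.$$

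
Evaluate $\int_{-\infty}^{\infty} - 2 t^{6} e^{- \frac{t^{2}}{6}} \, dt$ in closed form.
$- 810 \sqrt{6} \sqrt{\pi}$

Consider the simpler parametrised integral
$$J(a) = \int_{-\infty}^{\infty} - 2 e^{- a t^{2}} \, dt = - \frac{2 \sqrt{\pi}}{\sqrt{a}}.$$

Differentiating under the integral sign brings down a factor of $(-t^2)$:
$$\frac{dJ}{da} = \int_{-\infty}^{\infty} 2 t^{2} e^{- a t^{2}} \, dt = \frac{\sqrt{\pi}}{a^{\frac{3}{2}}}.$$

Repeating $3$ times in total — each differentiation brings down another $(-t^2)$ — gives
$$\frac{d^{3}J}{da^{3}} = \int_{-\infty}^{\infty} 2 t^{6} e^{- a t^{2}} \, dt = \frac{15 \sqrt{\pi}}{4 a^{\frac{7}{2}}},$$
and the integrand here is $(-1)^{3}$ times the target integrand, so $I = (-1)^{3}\,\frac{d^{3}J}{da^{3}} = - \frac{15 \sqrt{\pi}}{4 a^{\frac{7}{2}}}$.

Setting $a = \frac{1}{6}$:
$$I = - 810 \sqrt{6} \sqrt{\pi}.$$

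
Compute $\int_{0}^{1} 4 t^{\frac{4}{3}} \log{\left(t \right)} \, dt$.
$- \frac{36}{49}$

Begin with the known integral
$$J(a) = \int_{0}^{1} 4 t^{a} \, dt = \frac{4}{a + 1}.$$

Differentiating under the integral sign brings down a factor of $\ln t$:
$$\frac{dJ}{da} = \int_{0}^{1} 4 t^{a} \log{\left(t \right)} \, dt = - \frac{4}{\left(a + 1\right)^{2}}.$$

The integral on the left is $I$, so $I = - \frac{4}{\left(a + 1\right)^{2}}$.

Setting $a = \frac{4}{3}$:
$$I = - \frac{36}{49}.$$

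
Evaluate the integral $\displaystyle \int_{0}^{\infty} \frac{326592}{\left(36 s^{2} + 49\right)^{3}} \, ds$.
$\frac{1458 \pi}{2401}$

Recall the elementary integral
$$J(a) = \int_{0}^{\infty} \frac{7}{a^{2} + s^{2}} \, ds = \frac{7 \pi}{2 a}.$$

Differentiating under the integral sign with respect to $a$,
$$\frac{dJ}{da} = \int_{0}^{\infty} - \frac{14 a}{\left(a^{2} + s^{2}\right)^{2}} \, ds = - \frac{7 \pi}{2 a^{2}},$$
so $\int_{0}^{\infty} \frac{7}{\left(a^{2} + s^{2}\right)^{2}} \, ds = \frac{7 \pi}{4 a^{3}}$.

Repeating — each differentiation of $1/(s^2+a^2)^j$ produces $-2ja/(s^2+a^2)^{j+1}$ — and dividing through by $-2ja$ at each step yields, after $2$ differentiations in total,
$$\int_{0}^{\infty} \frac{7}{\left(a^{2} + s^{2}\right)^{3}} \, ds = \frac{21 \pi}{16 a^{5}}.$$

Setting $a = \frac{7}{6}$:
$$I = \frac{1458 \pi}{2401}.$$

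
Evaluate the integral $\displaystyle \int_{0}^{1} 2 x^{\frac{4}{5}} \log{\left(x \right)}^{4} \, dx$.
$\frac{50000}{19683}$

Start from the elementary integral
$$J(a) = \int_{0}^{1} 2 x^{a} \, dx = \frac{2}{a + 1}.$$

Differentiating under the integral sign brings down a factor of $\ln x$:
$$\frac{dJ}{da} = \int_{0}^{1} 2 x^{a} \log{\left(x \right)} \, dx = - \frac{2}{\left(a + 1\right)^{2}}.$$

Repeating $4$ times in total — each differentiation brings down another $\ln x$ — gives
$$\frac{d^{4}J}{da^{4}} = \int_{0}^{1} 2 x^{a} \log{\left(x \right)}^{4} \, dx = \frac{48}{\left(a + 1\right)^{5}},$$
and the integrand here is exactly the target integrand, so $I = \frac{48}{\left(a + 1\right)^{5}}$.

Setting $a = \frac{4}{5}$:
$$I = \frac{50000}{19683}.$$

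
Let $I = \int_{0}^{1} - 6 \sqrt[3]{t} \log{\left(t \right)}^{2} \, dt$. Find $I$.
$- \frac{81}{16}$

Consider the simpler parametrised integral
$$J(a) = \int_{0}^{1} - 6 t^{a} \, dt = - \frac{6}{a + 1}.$$

Differentiating under the integral sign brings down a factor of $\ln t$:
$$\frac{dJ}{da} = \int_{0}^{1} - 6 t^{a} \log{\left(t \right)} \, dt = \frac{6}{\left(a + 1\right)^{2}}.$$

Repeating twice in total — each differentiation brings down another $\ln t$ — gives
$$\frac{d^{2}J}{da^{2}} = \int_{0}^{1} - 6 t^{a} \log{\left(t \right)}^{2} \, dt = - \frac{12}{\left(a + 1\right)^{3}},$$
and the integrand here is exactly the target integrand, so $I = - \frac{12}{\left(a + 1\right)^{3}}$.

Setting $a = \frac{1}{3}$:
$$I = - \frac{81}{16}.$$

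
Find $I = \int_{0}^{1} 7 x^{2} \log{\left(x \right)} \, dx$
$- \frac{7}{9}$

Start from the elementary integral
$$J(a) = \int_{0}^{1} 7 x^{a} \, dx = \frac{7}{a + 1}.$$

Differentiating under the integral sign brings down a factor of $\ln x$:
$$\frac{dJ}{da} = \int_{0}^{1} 7 x^{a} \log{\left(x \right)} \, dx = - \frac{7}{\left(a + 1\right)^{2}}.$$

The integral on the left is $I$, so $I = - \frac{7}{\left(a + 1\right)^{2}}$.

Setting $a = 2$:
$$I = - \frac{7}{9}.$$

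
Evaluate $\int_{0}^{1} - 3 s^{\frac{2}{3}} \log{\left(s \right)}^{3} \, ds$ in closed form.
$\frac{1458}{625}$

Begin with the known integral
$$J(a) = \int_{0}^{1} - 3 s^{a} \, ds = - \frac{3}{a + 1}.$$

Differentiating under the integral sign brings down a factor of $\ln s$:
$$\frac{dJ}{da} = \int_{0}^{1} - 3 s^{a} \log{\left(s \right)} \, ds = \frac{3}{\left(a + 1\right)^{2}}.$$

Repeating $3$ times in total — each differentiation brings down another $\ln s$ — gives
$$\frac{d^{3}J}{da^{3}} = \int_{0}^{1} - 3 s^{a} \log{\left(s \right)}^{3} \, ds = \frac{18}{\left(a + 1\right)^{4}},$$
and the integrand here is exactly the target integrand, so $I = \frac{18}{\left(a + 1\right)^{4}}$.

Setting $a = \frac{2}{3}$:
$$I = \frac{1458}{625}.$$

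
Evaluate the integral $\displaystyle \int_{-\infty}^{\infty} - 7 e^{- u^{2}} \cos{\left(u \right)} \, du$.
$- \frac{7 \sqrt{\pi}}{e^{\frac{1}{4}}}$

Treat the cosine frequency as a parameter and define $I(b) = \int_{-\infty}^{\infty} - 7 e^{- u^{2}} \cos{\left(b u \right)} \, du$.

Differentiating under the integral sign,
$$I'(b) = \int_{-\infty}^{\infty} 7 u e^{- u^{2}} \sin{\left(b u \right)} \, du.$$

Integrate $\int_{-\infty}^{\infty} u \sin(b u)\, e^{- u^{2}}\, du$ by parts with $w = \sin(b u)$ and $dv = u\, e^{- u^{2}}\, du$, giving $v = - \frac{e^{- u^{2}}}{2}$. The boundary term vanishes and
$$\int_{-\infty}^{\infty} u \sin(b u)\, e^{- u^{2}}\, du = \frac{b}{2} \int_{-\infty}^{\infty} \cos(b u)\, e^{- u^{2}}\, du,$$
so $I'(b) = - \frac{b}{2}\, I(b)$.

This is a separable first-order ODE; solving with the initial condition $I(0) = \int_{-\infty}^{\infty} - 7 e^{- u^{2}}\,du = - 7 \sqrt{\pi}$ gives
$$I(b) = - 7 \sqrt{\pi} e^{- \frac{b^{2}}{4}}.$$

Setting $b = 1$:
$$I = - \frac{7 \sqrt{\pi}}{e^{\frac{1}{4}}}.$$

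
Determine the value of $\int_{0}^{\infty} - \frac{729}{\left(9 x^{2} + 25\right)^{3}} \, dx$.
$- \frac{729 \pi}{50000}$

Begin with the known result
$$J(a) = \int_{0}^{\infty} - \frac{1}{a^{2} + x^{2}} \, dx = - \frac{\pi}{2 a}.$$

Differentiating under the integral sign with respect to $a$,
$$\frac{dJ}{da} = \int_{0}^{\infty} \frac{2 a}{\left(a^{2} + x^{2}\right)^{2}} \, dx = \frac{\pi}{2 a^{2}},$$
so $\int_{0}^{\infty} - \frac{1}{\left(a^{2} + x^{2}\right)^{2}} \, dx = - \frac{\pi}{4 a^{3}}$.

Repeating — each differentiation of $1/(x^2+a^2)^j$ produces $-2ja/(x^2+a^2)^{j+1}$ — and dividing through by $-2ja$ at each step yields, after $2$ differentiations in total,
$$\int_{0}^{\infty} - \frac{1}{\left(a^{2} + x^{2}\right)^{3}} \, dx = - \frac{3 \pi}{16 a^{5}}.$$

Setting $a = \frac{5}{3}$:
$$I = - \frac{729 \pi}{50000}.$$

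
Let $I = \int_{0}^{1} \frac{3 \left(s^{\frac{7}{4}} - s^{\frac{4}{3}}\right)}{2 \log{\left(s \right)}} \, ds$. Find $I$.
$\log{\left(\frac{33 \sqrt{231}}{392} \right)}$

Introduce a parameter $a$ in the exponent: let $I(a) = \int_{0}^{1} \frac{3 \left(- s^{\frac{4}{3}} + s^{a}\right)}{2 \log{\left(s \right)}} \, ds$.

Since $\dfrac{\partial}{\partial a}\,s^{a} = s^{a} \ln s$, the $\ln s$ in the denominator cancels and
$$\frac{dI}{da} = \int_{0}^{1} \frac{3}{2} s^{a} \, ds = \frac{3}{2} \left[\frac{s^{a+1}}{a+1}\right]_0^1 = \frac{3}{2 \left(a + 1\right)}.$$

Integrating with respect to $a$ gives $I(a) = \log{\left(\frac{3 \sqrt{21} \left(a + 1\right)^{\frac{3}{2}}}{49} \right)} + C$.

At $a = \frac{4}{3}$ the integrand is identically $0$, so $I(\frac{4}{3}) = 0$. The closed form gives $0$, hence $C = 0$.

Setting $a = \frac{7}{4}$:
$$I = \log{\left(\frac{33 \sqrt{231}}{392} \right)}.$$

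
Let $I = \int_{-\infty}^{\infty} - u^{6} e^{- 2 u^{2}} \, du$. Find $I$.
$- \frac{15 \sqrt{2} \sqrt{\pi}}{128}$

Start from the elementary integral
$$J(a) = \int_{-\infty}^{\infty} - e^{- a u^{2}} \, du = - \frac{\sqrt{\pi}}{\sqrt{a}}.$$

Differentiating under the integral sign brings down a factor of $(-u^2)$:
$$\frac{dJ}{da} = \int_{-\infty}^{\infty} u^{2} e^{- a u^{2}} \, du = \frac{\sqrt{\pi}}{2 a^{\frac{3}{2}}}.$$

Repeating $3$ times in total — each differentiation brings down another $(-u^2)$ — gives
$$\frac{d^{3}J}{da^{3}} = \int_{-\infty}^{\infty} u^{6} e^{- a u^{2}} \, du = \frac{15 \sqrt{\pi}}{8 a^{\frac{7}{2}}},$$
and the integrand here is $(-1)^{3}$ times the target integrand, so $I = (-1)^{3}\,\frac{d^{3}J}{da^{3}} = - \frac{15 \sqrt{\pi}}{8 a^{\frac{7}{2}}}$.

Setting $a = 2$:
$$I = - \frac{15 \sqrt{2} \sqrt{\pi}}{128}.$$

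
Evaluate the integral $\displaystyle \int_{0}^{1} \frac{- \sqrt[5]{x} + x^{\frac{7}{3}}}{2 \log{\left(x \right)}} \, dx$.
$\log{\left(\frac{5}{3} \right)}$

Introduce a parameter $a$ in the exponent: let $I(a) = \int_{0}^{1} \frac{x^{\frac{7}{3}} - x^{a}}{2 \log{\left(x \right)}} \, dx$.

Since $\dfrac{\partial}{\partial a}\,x^{a} = x^{a} \ln x$, the $\ln x$ in the denominator cancels and
$$\frac{dI}{da} = \int_{0}^{1} - \frac{1}{2} x^{a} \, dx = - \frac{1}{2} \left[\frac{x^{a+1}}{a+1}\right]_0^1 = - \frac{1}{2 a + 2}.$$

Integrating with respect to $a$ gives $I(a) = - \frac{\log{\left(a + 1 \right)}}{2} - \frac{\log{\left(3 \right)}}{2} + \frac{\log{\left(10 \right)}}{2} + C$.

At $a = \frac{7}{3}$ the integrand is identically $0$, so $I(\frac{7}{3}) = 0$. The closed form gives $0$, hence $C = 0$.

Setting $a = \frac{1}{5}$:
$$I = \log{\left(\frac{5}{3} \right)}.$$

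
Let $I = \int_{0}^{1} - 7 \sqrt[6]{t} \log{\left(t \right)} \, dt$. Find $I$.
$\frac{36}{7}$

Consider the simpler parametrised integral
$$J(a) = \int_{0}^{1} - 7 t^{a} \, dt = - \frac{7}{a + 1}.$$

Differentiating under the integral sign brings down a factor of $\ln t$:
$$\frac{dJ}{da} = \int_{0}^{1} - 7 t^{a} \log{\left(t \right)} \, dt = \frac{7}{\left(a + 1\right)^{2}}.$$

The integral on the left is $I$, so $I = \frac{7}{\left(a + 1\right)^{2}}$.

Setting $a = \frac{1}{6}$:
$$I = \frac{36}{7}.$$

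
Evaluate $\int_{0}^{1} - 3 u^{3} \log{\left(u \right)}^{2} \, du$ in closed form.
$- \frac{3}{32}$

Start from the elementary integral
$$J(a) = \int_{0}^{1} - 3 u^{a} \, du = - \frac{3}{a + 1}.$$

Differentiating under the integral sign brings down a factor of $\ln u$:
$$\frac{dJ}{da} = \int_{0}^{1} - 3 u^{a} \log{\left(u \right)} \, du = \frac{3}{\left(a + 1\right)^{2}}.$$

Repeating twice in total — each differentiation brings down another $\ln u$ — gives
$$\frac{d^{2}J}{da^{2}} = \int_{0}^{1} - 3 u^{a} \log{\left(u \right)}^{2} \, du = - \frac{6}{\left(a + 1\right)^{3}},$$
and the integrand here is exactly the target integrand, so $I = - \frac{6}{\left(a + 1\right)^{3}}$.

Setting $a = 3$:
$$I = - \frac{3}{32}.$$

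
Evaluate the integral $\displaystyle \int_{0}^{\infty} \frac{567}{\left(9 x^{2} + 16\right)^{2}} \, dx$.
$\frac{189 \pi}{256}$

Begin with the known result
$$J(a) = \int_{0}^{\infty} \frac{7}{a^{2} + x^{2}} \, dx = \frac{7 \pi}{2 a}.$$

Differentiating under the integral sign with respect to $a$,
$$\frac{dJ}{da} = \int_{0}^{\infty} - \frac{14 a}{\left(a^{2} + x^{2}\right)^{2}} \, dx = - \frac{7 \pi}{2 a^{2}},$$
so $\int_{0}^{\infty} \frac{7}{\left(a^{2} + x^{2}\right)^{2}} \, dx = \frac{7 \pi}{4 a^{3}}$.

Setting $a = \frac{4}{3}$:
$$I = \frac{189 \pi}{256}.$$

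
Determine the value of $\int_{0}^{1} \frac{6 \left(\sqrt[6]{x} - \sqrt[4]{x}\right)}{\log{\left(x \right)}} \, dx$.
$\log{\left(\frac{7529536}{11390625} \right)}$

Consider the one-parameter family: let $I(a) = \int_{0}^{1} \frac{6 \left(- \sqrt[4]{x} + x^{a}\right)}{\log{\left(x \right)}} \, dx$.

Since $\dfrac{\partial}{\partial a}\,x^{a} = x^{a} \ln x$, the $\ln x$ in the denominator cancels and
$$\frac{dI}{da} = \int_{0}^{1} 6 x^{a} \, dx = 6 \left[\frac{x^{a+1}}{a+1}\right]_0^1 = \frac{6}{a + 1}.$$

Integrating with respect to $a$ gives $I(a) = \log{\left(\frac{4096 \left(a + 1\right)^{6}}{15625} \right)} + C$.

At $a = \frac{1}{4}$ the integrand is identically $0$, so $I(\frac{1}{4}) = 0$. The closed form gives $0$, hence $C = 0$.

Setting $a = \frac{1}{6}$:
$$I = \log{\left(\frac{7529536}{11390625} \right)}.$$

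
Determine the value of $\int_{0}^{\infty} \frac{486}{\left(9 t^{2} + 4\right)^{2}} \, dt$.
$\frac{81 \pi}{16}$

Start from the standard arctangent integral
$$J(a) = \int_{0}^{\infty} \frac{6}{a^{2} + t^{2}} \, dt = \frac{3 \pi}{a}.$$

Differentiating under the integral sign with respect to $a$,
$$\frac{dJ}{da} = \int_{0}^{\infty} - \frac{12 a}{\left(a^{2} + t^{2}\right)^{2}} \, dt = - \frac{3 \pi}{a^{2}},$$
so $\int_{0}^{\infty} \frac{6}{\left(a^{2} + t^{2}\right)^{2}} \, dt = \frac{3 \pi}{2 a^{3}}$.

Setting $a = \frac{2}{3}$:
$$I = \frac{81 \pi}{16}.$$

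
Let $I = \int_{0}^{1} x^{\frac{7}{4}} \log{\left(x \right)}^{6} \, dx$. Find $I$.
$\frac{11796480}{19487171}$

Begin with the known integral
$$J(a) = \int_{0}^{1} x^{a} \, dx = \frac{1}{a + 1}.$$

Differentiating under the integral sign brings down a factor of $\ln x$:
$$\frac{dJ}{da} = \int_{0}^{1} x^{a} \log{\left(x \right)} \, dx = - \frac{1}{\left(a + 1\right)^{2}}.$$

Repeating $6$ times in total — each differentiation brings down another $\ln x$ — gives
$$\frac{d^{6}J}{da^{6}} = \int_{0}^{1} x^{a} \log{\left(x \right)}^{6} \, dx = \frac{720}{\left(a + 1\right)^{7}},$$
and the integrand here is exactly the target integrand, so $I = \frac{720}{\left(a + 1\right)^{7}}$.

Setting $a = \frac{7}{4}$:
$$I = \frac{11796480}{19487171}.$$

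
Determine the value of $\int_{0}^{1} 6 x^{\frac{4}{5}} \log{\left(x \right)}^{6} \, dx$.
$\frac{12500000}{177147}$

Begin with the known integral
$$J(a) = \int_{0}^{1} 6 x^{a} \, dx = \frac{6}{a + 1}.$$

Differentiating under the integral sign brings down a factor of $\ln x$:
$$\frac{dJ}{da} = \int_{0}^{1} 6 x^{a} \log{\left(x \right)} \, dx = - \frac{6}{\left(a + 1\right)^{2}}.$$

Repeating $6$ times in total — each differentiation brings down another $\ln x$ — gives
$$\frac{d^{6}J}{da^{6}} = \int_{0}^{1} 6 x^{a} \log{\left(x \right)}^{6} \, dx = \frac{4320}{\left(a + 1\right)^{7}},$$
and the integrand here is exactly the target integrand, so $I = \frac{4320}{\left(a + 1\right)^{7}}$.

Setting $a = \frac{4}{5}$:
$$I = \frac{12500000}{177147}.$$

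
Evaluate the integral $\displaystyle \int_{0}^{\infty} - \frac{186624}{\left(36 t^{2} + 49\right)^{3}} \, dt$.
$- \frac{5832 \pi}{16807}$

Start from the standard arctangent integral
$$J(a) = \int_{0}^{\infty} - \frac{4}{a^{2} + t^{2}} \, dt = - \frac{2 \pi}{a}.$$

Differentiating under the integral sign with respect to $a$,
$$\frac{dJ}{da} = \int_{0}^{\infty} \frac{8 a}{\left(a^{2} + t^{2}\right)^{2}} \, dt = \frac{2 \pi}{a^{2}},$$
so $\int_{0}^{\infty} - \frac{4}{\left(a^{2} + t^{2}\right)^{2}} \, dt = - \frac{\pi}{a^{3}}$.

Repeating — each differentiation of $1/(t^2+a^2)^j$ produces $-2ja/(t^2+a^2)^{j+1}$ — and dividing through by $-2ja$ at each step yields, after $2$ differentiations in total,
$$\int_{0}^{\infty} - \frac{4}{\left(a^{2} + t^{2}\right)^{3}} \, dt = - \frac{3 \pi}{4 a^{5}}.$$

Setting $a = \frac{7}{6}$:
$$I = - \frac{5832 \pi}{16807}.$$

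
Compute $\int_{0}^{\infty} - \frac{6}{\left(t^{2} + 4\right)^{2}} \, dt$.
$- \frac{3 \pi}{16}$

Recall the elementary integral
$$J(a) = \int_{0}^{\infty} - \frac{6}{a^{2} + t^{2}} \, dt = - \frac{3 \pi}{a}.$$

Differentiating under the integral sign with respect to $a$,
$$\frac{dJ}{da} = \int_{0}^{\infty} \frac{12 a}{\left(a^{2} + t^{2}\right)^{2}} \, dt = \frac{3 \pi}{a^{2}},$$
so $\int_{0}^{\infty} - \frac{6}{\left(a^{2} + t^{2}\right)^{2}} \, dt = - \frac{3 \pi}{2 a^{3}}$.

Setting $a = 2$:
$$I = - \frac{3 \pi}{16}.$$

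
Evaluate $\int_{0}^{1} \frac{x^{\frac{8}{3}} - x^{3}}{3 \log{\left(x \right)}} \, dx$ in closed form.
$\log{\left(\frac{\sqrt[3]{198}}{6} \right)}$

Replace the exponent $3$ by a parameter $a$: let $I(a) = \int_{0}^{1} \frac{x^{\frac{8}{3}} - x^{a}}{3 \log{\left(x \right)}} \, dx$.

Since $\dfrac{\partial}{\partial a}\,x^{a} = x^{a} \ln x$, the $\ln x$ in the denominator cancels and
$$\frac{dI}{da} = \int_{0}^{1} - \frac{1}{3} x^{a} \, dx = - \frac{1}{3} \left[\frac{x^{a+1}}{a+1}\right]_0^1 = - \frac{1}{3 a + 3}.$$

Integrating with respect to $a$ gives $I(a) = - \frac{\log{\left(a + 1 \right)}}{3} - \frac{\log{\left(3 \right)}}{3} + \frac{\log{\left(11 \right)}}{3} + C$.

At $a = \frac{8}{3}$ the integrand is identically $0$, so $I(\frac{8}{3}) = 0$. The closed form gives $0$, hence $C = 0$.

Setting $a = 3$:
$$I = \log{\left(\frac{\sqrt[3]{198}}{6} \right)}.$$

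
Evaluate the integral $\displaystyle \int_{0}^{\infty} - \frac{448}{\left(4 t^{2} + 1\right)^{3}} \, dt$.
$- 42 \pi$

Begin with the known result
$$J(a) = \int_{0}^{\infty} - \frac{7}{a^{2} + t^{2}} \, dt = - \frac{7 \pi}{2 a}.$$

Differentiating under the integral sign with respect to $a$,
$$\frac{dJ}{da} = \int_{0}^{\infty} \frac{14 a}{\left(a^{2} + t^{2}\right)^{2}} \, dt = \frac{7 \pi}{2 a^{2}},$$
so $\int_{0}^{\infty} - \frac{7}{\left(a^{2} + t^{2}\right)^{2}} \, dt = - \frac{7 \pi}{4 a^{3}}$.

Repeating — each differentiation of $1/(t^2+a^2)^j$ produces $-2ja/(t^2+a^2)^{j+1}$ — and dividing through by $-2ja$ at each step yields, after $2$ differentiations in total,
$$\int_{0}^{\infty} - \frac{7}{\left(a^{2} + t^{2}\right)^{3}} \, dt = - \frac{21 \pi}{16 a^{5}}.$$

Setting $a = \frac{1}{2}$:
$$I = - 42 \pi.$$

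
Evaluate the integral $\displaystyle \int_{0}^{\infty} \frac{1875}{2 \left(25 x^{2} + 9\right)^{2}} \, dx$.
$\frac{125 \pi}{72}$

Recall the elementary integral
$$J(a) = \int_{0}^{\infty} \frac{3}{2 \left(a^{2} + x^{2}\right)} \, dx = \frac{3 \pi}{4 a}.$$

Differentiating under the integral sign with respect to $a$,
$$\frac{dJ}{da} = \int_{0}^{\infty} - \frac{3 a}{\left(a^{2} + x^{2}\right)^{2}} \, dx = - \frac{3 \pi}{4 a^{2}},$$
so $\int_{0}^{\infty} \frac{3}{2 \left(a^{2} + x^{2}\right)^{2}} \, dx = \frac{3 \pi}{8 a^{3}}$.

Setting $a = \frac{3}{5}$:
$$I = \frac{125 \pi}{72}.$$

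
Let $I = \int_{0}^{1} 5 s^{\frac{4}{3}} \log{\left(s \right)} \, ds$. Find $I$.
$- \frac{45}{49}$

Begin with the known integral
$$J(a) = \int_{0}^{1} 5 s^{a} \, ds = \frac{5}{a + 1}.$$

Differentiating under the integral sign brings down a factor of $\ln s$:
$$\frac{dJ}{da} = \int_{0}^{1} 5 s^{a} \log{\left(s \right)} \, ds = - \frac{5}{\left(a + 1\right)^{2}}.$$

The integral on the left is $I$, so $I = - \frac{5}{\left(a + 1\right)^{2}}$.

Setting $a = \frac{4}{3}$:
$$I = - \frac{45}{49}.$$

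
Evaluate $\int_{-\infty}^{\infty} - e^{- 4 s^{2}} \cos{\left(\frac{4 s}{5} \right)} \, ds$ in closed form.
$- \frac{\sqrt{\pi}}{2 e^{\frac{1}{25}}}$

Let $b$ denote the cosine frequency and define $I(b) = \int_{-\infty}^{\infty} - e^{- 4 s^{2}} \cos{\left(b s \right)} \, ds$.

Differentiating under the integral sign,
$$I'(b) = \int_{-\infty}^{\infty} s e^{- 4 s^{2}} \sin{\left(b s \right)} \, ds.$$

Integrate $\int_{-\infty}^{\infty} s \sin(b s)\, e^{- 4 s^{2}}\, ds$ by parts with $u = \sin(b s)$ and $dv = s\, e^{- 4 s^{2}}\, ds$, giving $v = - \frac{e^{- 4 s^{2}}}{8}$. The boundary term vanishes and
$$\int_{-\infty}^{\infty} s \sin(b s)\, e^{- 4 s^{2}}\, ds = \frac{b}{8} \int_{-\infty}^{\infty} \cos(b s)\, e^{- 4 s^{2}}\, ds,$$
so $I'(b) = - \frac{b}{8}\, I(b)$.

This is a separable first-order ODE; solving with the initial condition $I(0) = \int_{-\infty}^{\infty} - e^{- 4 s^{2}}\,ds = - \frac{\sqrt{\pi}}{2}$ gives
$$I(b) = - \frac{\sqrt{\pi} e^{- \frac{b^{2}}{16}}}{2}.$$

Setting $b = \frac{4}{5}$:
$$I = - \frac{\sqrt{\pi}}{2 e^{\frac{1}{25}}}.$$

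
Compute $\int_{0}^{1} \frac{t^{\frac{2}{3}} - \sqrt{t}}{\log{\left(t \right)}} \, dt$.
$\log{\left(\frac{10}{9} \right)}$

Introduce a parameter $a$ in the exponent: let $I(a) = \int_{0}^{1} \frac{- \sqrt{t} + t^{a}}{\log{\left(t \right)}} \, dt$.

Since $\dfrac{\partial}{\partial a}\,t^{a} = t^{a} \ln t$, the $\ln t$ in the denominator cancels and
$$\frac{dI}{da} = \int_{0}^{1} t^{a} \, dt = \left[\frac{t^{a+1}}{a+1}\right]_0^1 = \frac{1}{a + 1}.$$

Integrating with respect to $a$ gives $I(a) = \log{\left(\frac{2 a}{3} + \frac{2}{3} \right)} + C$.

At $a = \frac{1}{2}$ the integrand is identically $0$, so $I(\frac{1}{2}) = 0$. The closed form gives $0$, hence $C = 0$.

Setting $a = \frac{2}{3}$:
$$I = \log{\left(\frac{10}{9} \right)}.$$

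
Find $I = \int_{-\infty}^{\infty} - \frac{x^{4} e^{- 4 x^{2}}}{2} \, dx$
$- \frac{3 \sqrt{\pi}}{256}$

Begin with the known integral
$$J(a) = \int_{-\infty}^{\infty} - \frac{e^{- a x^{2}}}{2} \, dx = - \frac{\sqrt{\pi}}{2 \sqrt{a}}.$$

Differentiating under the integral sign brings down a factor of $(-x^2)$:
$$\frac{dJ}{da} = \int_{-\infty}^{\infty} \frac{x^{2} e^{- a x^{2}}}{2} \, dx = \frac{\sqrt{\pi}}{4 a^{\frac{3}{2}}}.$$

Repeating twice in total — each differentiation brings down another $(-x^2)$ — gives
$$\frac{d^{2}J}{da^{2}} = \int_{-\infty}^{\infty} - \frac{x^{4} e^{- a x^{2}}}{2} \, dx = - \frac{3 \sqrt{\pi}}{8 a^{\frac{5}{2}}},$$
and the integrand here is exactly the target integrand, so $I = - \frac{3 \sqrt{\pi}}{8 a^{\frac{5}{2}}}$.

Setting $a = 4$:
$$I = - \frac{3 \sqrt{\pi}}{256}.$$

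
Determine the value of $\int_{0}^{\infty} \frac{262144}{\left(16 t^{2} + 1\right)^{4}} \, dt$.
$10240 \pi$

Start from the standard arctangent integral
$$J(a) = \int_{0}^{\infty} \frac{4}{a^{2} + t^{2}} \, dt = \frac{2 \pi}{a}.$$

Differentiating under the integral sign with respect to $a$,
$$\frac{dJ}{da} = \int_{0}^{\infty} - \frac{8 a}{\left(a^{2} + t^{2}\right)^{2}} \, dt = - \frac{2 \pi}{a^{2}},$$
so $\int_{0}^{\infty} \frac{4}{\left(a^{2} + t^{2}\right)^{2}} \, dt = \frac{\pi}{a^{3}}$.

Repeating — each differentiation of $1/(t^2+a^2)^j$ produces $-2ja/(t^2+a^2)^{j+1}$ — and dividing through by $-2ja$ at each step yields, after $3$ differentiations in total,
$$\int_{0}^{\infty} \frac{4}{\left(a^{2} + t^{2}\right)^{4}} \, dt = \frac{5 \pi}{8 a^{7}}.$$

Setting $a = \frac{1}{4}$:
$$I = 10240 \pi.$$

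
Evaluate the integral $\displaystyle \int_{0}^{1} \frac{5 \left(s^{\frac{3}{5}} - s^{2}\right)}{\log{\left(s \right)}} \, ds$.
$- \log{\left(\frac{759375}{32768} \right)}$

Introduce a parameter $a$ in the exponent: let $I(a) = \int_{0}^{1} \frac{5 \left(s^{\frac{3}{5}} - s^{a}\right)}{\log{\left(s \right)}} \, ds$.

Since $\dfrac{\partial}{\partial a}\,s^{a} = s^{a} \ln s$, the $\ln s$ in the denominator cancels and
$$\frac{dI}{da} = \int_{0}^{1} -5 s^{a} \, ds = -5 \left[\frac{s^{a+1}}{a+1}\right]_0^1 = - \frac{5}{a + 1}.$$

Integrating with respect to $a$ gives $I(a) = - \log{\left(\frac{3125 \left(a + 1\right)^{5}}{32768} \right)} + C$.

At $a = \frac{3}{5}$ the integrand is identically $0$, so $I(\frac{3}{5}) = 0$. The closed form gives $0$, hence $C = 0$.

Setting $a = 2$:
$$I = - \log{\left(\frac{759375}{32768} \right)}.$$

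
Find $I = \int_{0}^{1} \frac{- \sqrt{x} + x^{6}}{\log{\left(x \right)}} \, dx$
$\log{\left(\frac{14}{3} \right)}$

Consider the one-parameter family: let $I(a) = \int_{0}^{1} \frac{- \sqrt{x} + x^{a}}{\log{\left(x \right)}} \, dx$.

Since $\dfrac{\partial}{\partial a}\,x^{a} = x^{a} \ln x$, the $\ln x$ in the denominator cancels and
$$\frac{dI}{da} = \int_{0}^{1} x^{a} \, dx = \left[\frac{x^{a+1}}{a+1}\right]_0^1 = \frac{1}{a + 1}.$$

Integrating with respect to $a$ gives $I(a) = \log{\left(\frac{2 a}{3} + \frac{2}{3} \right)} + C$.

At $a = \frac{1}{2}$ the integrand is identically $0$, so $I(\frac{1}{2}) = 0$. The closed form gives $0$, hence $C = 0$.

Setting $a = 6$:
$$I = \log{\left(\frac{14}{3} \right)}.$$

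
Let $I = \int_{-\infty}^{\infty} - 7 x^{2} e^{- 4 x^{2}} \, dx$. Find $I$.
$- \frac{7 \sqrt{\pi}}{16}$

Consider the simpler parametrised integral
$$J(a) = \int_{-\infty}^{\infty} - 7 e^{- a x^{2}} \, dx = - \frac{7 \sqrt{\pi}}{\sqrt{a}}.$$

Differentiating under the integral sign brings down a factor of $(-x^2)$:
$$\frac{dJ}{da} = \int_{-\infty}^{\infty} 7 x^{2} e^{- a x^{2}} \, dx = \frac{7 \sqrt{\pi}}{2 a^{\frac{3}{2}}}.$$

The integral on the left is $-I$, so $I = - \frac{7 \sqrt{\pi}}{2 a^{\frac{3}{2}}}$.

Setting $a = 4$:
$$I = - \frac{7 \sqrt{\pi}}{16}.$$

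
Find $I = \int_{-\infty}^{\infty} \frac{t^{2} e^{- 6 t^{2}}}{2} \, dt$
$\frac{\sqrt{6} \sqrt{\pi}}{144}$

Consider the simpler parametrised integral
$$J(a) = \int_{-\infty}^{\infty} \frac{e^{- a t^{2}}}{2} \, dt = \frac{\sqrt{\pi}}{2 \sqrt{a}}.$$

Differentiating under the integral sign brings down a factor of $(-t^2)$:
$$\frac{dJ}{da} = \int_{-\infty}^{\infty} - \frac{t^{2} e^{- a t^{2}}}{2} \, dt = - \frac{\sqrt{\pi}}{4 a^{\frac{3}{2}}}.$$

The integral on the left is $-I$, so $I = \frac{\sqrt{\pi}}{4 a^{\frac{3}{2}}}$.

Setting $a = 6$:
$$I = \frac{\sqrt{6} \sqrt{\pi}}{144}.$$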